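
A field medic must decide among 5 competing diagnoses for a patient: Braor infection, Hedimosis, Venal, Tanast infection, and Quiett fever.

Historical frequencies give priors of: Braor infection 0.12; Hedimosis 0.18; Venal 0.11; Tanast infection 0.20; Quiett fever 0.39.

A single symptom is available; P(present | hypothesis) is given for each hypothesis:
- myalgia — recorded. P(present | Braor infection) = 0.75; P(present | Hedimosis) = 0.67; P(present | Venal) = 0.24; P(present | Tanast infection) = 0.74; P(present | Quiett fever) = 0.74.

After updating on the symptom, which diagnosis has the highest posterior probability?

Quiett fever

Multiply each prior by the likelihood of the symptom:
  Braor infection: 0.12 × 0.75 = 0.09
  Hedimosis: 0.18 × 0.67 = 0.1206
  Venal: 0.11 × 0.24 = 0.0264
  Tanast infection: 0.20 × 0.74 = 0.148
  Quiett fever: 0.39 × 0.74 = 0.2886
Normalizing constant Z = 0.09 + 0.1206 + 0.0264 + 0.148 + 0.2886 = 0.6736.
P(Braor infection | evidence) ≈ 0.09 / 0.6736 ≈ 0.134
P(Hedimosis | evidence) ≈ 0.1206 / 0.6736 ≈ 0.179
P(Venal | evidence) ≈ 0.0264 / 0.6736 ≈ 0.039
P(Tanast infection | evidence) ≈ 0.148 / 0.6736 ≈ 0.220
P(Quiett fever | evidence) ≈ 0.2886 / 0.6736 ≈ 0.428
The largest is 0.428, so Quiett fever is most probable.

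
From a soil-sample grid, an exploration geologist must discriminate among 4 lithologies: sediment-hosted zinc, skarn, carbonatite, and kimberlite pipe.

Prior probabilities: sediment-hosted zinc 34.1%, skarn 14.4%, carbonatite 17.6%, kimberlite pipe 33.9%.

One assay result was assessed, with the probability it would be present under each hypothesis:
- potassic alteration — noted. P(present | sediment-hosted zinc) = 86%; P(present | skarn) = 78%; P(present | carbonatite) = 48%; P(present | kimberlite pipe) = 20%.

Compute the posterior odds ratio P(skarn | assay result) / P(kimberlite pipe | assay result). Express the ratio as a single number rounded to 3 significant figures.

Posterior odds equal prior odds times the likelihood ratio; only the two competing hypotheses matter.
  skarn: 0.144 × 0.78 = 0.11232
  kimberlite pipe: 0.339 × 0.20 = 0.0678
Odds(skarn : kimberlite pipe) = 0.11232 / 0.0678 ≈ 1.66.

1.66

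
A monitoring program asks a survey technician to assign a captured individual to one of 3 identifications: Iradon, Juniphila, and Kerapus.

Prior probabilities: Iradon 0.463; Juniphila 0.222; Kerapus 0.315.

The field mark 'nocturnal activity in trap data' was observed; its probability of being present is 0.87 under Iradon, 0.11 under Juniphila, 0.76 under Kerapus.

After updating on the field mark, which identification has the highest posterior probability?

Multiply each prior by the likelihood of the field mark:
  Iradon: 0.463 × 0.87 = 0.40281
  Juniphila: 0.222 × 0.11 = 0.02442
  Kerapus: 0.315 × 0.76 = 0.2394
The unnormalized weights sum to 0.66663.
P(Iradon | evidence) ≈ 0.40281 / 0.66663 ≈ 0.604
P(Juniphila | evidence) ≈ 0.02442 / 0.66663 ≈ 0.037
P(Kerapus | evidence) ≈ 0.2394 / 0.66663 ≈ 0.359
The largest is 0.604, so Iradon is most probable.

Iradon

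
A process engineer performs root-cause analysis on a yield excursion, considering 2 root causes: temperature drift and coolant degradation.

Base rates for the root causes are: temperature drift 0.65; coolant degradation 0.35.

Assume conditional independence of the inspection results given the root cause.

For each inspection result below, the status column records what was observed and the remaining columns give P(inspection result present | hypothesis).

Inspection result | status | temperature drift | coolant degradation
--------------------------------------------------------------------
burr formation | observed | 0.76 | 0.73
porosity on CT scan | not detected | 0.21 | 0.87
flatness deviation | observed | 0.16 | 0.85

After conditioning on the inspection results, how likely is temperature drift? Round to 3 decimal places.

0.689

For each hypothesis, the unnormalized posterior weight is prior × product of the inspection result likelihoods (using 1 − P(present | H) for each absent inspection result):
  temperature drift: 0.65 × 0.76 × (1 − 0.21) × 0.16 = 0.062442
  coolant degradation: 0.35 × 0.73 × (1 − 0.87) × 0.85 = 0.028233
Normalizing constant Z = 0.062442 + 0.028233 = 0.090674.
P(temperature drift | evidence) = 0.062442 / 0.090674 ≈ 0.689.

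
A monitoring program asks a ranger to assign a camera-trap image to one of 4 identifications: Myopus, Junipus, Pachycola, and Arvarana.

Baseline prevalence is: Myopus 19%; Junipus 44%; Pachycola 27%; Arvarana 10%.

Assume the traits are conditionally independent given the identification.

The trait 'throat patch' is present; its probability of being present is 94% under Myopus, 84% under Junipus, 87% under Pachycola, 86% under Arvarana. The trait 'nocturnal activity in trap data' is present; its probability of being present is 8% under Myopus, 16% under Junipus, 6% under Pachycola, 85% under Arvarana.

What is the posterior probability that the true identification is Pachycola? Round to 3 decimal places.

0.088

By Bayes' rule with conditional independence, the unnormalized weight for each hypothesis is prior × ∏ likelihoods:
  Myopus: 0.19 × 0.94 × 0.08 = 0.014288
  Junipus: 0.44 × 0.84 × 0.16 = 0.059136
  Pachycola: 0.27 × 0.87 × 0.06 = 0.014094
  Arvarana: 0.10 × 0.86 × 0.85 = 0.0731
Marginal likelihood of the evidence = 0.16062.
P(Pachycola | evidence) = 0.014094 / 0.16062 ≈ 0.088.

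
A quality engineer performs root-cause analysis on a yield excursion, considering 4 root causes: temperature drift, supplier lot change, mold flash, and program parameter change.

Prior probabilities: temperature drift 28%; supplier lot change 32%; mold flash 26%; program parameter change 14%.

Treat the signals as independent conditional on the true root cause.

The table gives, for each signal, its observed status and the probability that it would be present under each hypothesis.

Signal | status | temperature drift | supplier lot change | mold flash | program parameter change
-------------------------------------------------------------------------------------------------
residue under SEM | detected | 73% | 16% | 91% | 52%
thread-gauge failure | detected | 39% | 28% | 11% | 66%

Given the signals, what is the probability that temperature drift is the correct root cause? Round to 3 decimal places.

By Bayes' rule with conditional independence, the unnormalized weight for each hypothesis is prior × ∏ likelihoods:
  temperature drift: 0.28 × 0.73 × 0.39 = 0.079716
  supplier lot change: 0.32 × 0.16 × 0.28 = 0.014336
  mold flash: 0.26 × 0.91 × 0.11 = 0.026026
  program parameter change: 0.14 × 0.52 × 0.66 = 0.048048
The unnormalized weights sum to 0.16813.
P(temperature drift | evidence) = 0.079716 / 0.16813 ≈ 0.474.

0.474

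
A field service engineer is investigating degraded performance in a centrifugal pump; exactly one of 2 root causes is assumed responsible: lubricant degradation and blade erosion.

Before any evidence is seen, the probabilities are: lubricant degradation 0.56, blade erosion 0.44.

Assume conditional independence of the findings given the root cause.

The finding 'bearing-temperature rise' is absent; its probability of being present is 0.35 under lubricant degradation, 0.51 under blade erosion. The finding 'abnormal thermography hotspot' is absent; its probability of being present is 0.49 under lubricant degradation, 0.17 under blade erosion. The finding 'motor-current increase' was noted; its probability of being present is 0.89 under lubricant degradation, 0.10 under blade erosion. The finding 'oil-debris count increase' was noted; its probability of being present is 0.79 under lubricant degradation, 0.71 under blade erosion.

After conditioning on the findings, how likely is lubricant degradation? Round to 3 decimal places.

Multiply each prior by the joint likelihood of the evidence pattern (using 1 − P(present | H) for each absent finding):
  lubricant degradation: 0.56 × (1 − 0.35) × (1 − 0.49) × 0.89 × 0.79 = 0.13052
  blade erosion: 0.44 × (1 − 0.51) × (1 − 0.17) × 0.10 × 0.71 = 0.012705
Marginal likelihood of the evidence = 0.14323.
P(lubricant degradation | evidence) = 0.13052 / 0.14323 ≈ 0.911.

0.911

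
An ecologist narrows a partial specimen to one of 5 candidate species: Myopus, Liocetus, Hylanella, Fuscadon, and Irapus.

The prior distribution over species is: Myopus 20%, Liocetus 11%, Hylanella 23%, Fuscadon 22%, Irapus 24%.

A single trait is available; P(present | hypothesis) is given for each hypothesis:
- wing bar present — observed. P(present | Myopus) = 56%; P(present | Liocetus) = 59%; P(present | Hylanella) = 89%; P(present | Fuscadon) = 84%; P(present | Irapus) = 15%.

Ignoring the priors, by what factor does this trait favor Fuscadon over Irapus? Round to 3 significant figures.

The Bayes factor is the ratio of the two likelihoods.
  Fuscadon: 0.84
  Irapus: 0.15
Bayes factor = 0.84 / 0.15 ≈ 5.60

5.60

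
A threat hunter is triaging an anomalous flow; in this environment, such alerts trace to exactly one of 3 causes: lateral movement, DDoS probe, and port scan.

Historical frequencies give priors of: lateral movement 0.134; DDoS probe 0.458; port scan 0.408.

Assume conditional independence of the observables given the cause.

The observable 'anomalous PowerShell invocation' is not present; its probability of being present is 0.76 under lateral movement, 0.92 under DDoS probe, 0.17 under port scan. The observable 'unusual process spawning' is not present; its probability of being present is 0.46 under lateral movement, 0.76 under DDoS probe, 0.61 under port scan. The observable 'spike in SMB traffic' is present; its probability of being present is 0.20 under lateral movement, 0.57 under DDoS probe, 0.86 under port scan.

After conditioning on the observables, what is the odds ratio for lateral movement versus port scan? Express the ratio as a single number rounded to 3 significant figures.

Posterior odds equal prior odds times the likelihood ratio; only the two competing hypotheses matter (using 1 − P(present | H) for each absent observable).
  lateral movement: 0.134 × (1 − 0.76) × (1 − 0.46) × 0.20 = 0.0034733
  port scan: 0.408 × (1 − 0.17) × (1 − 0.61) × 0.86 = 0.11358
Odds(lateral movement : port scan) = 0.0034733 / 0.11358 ≈ 0.0306.

0.0306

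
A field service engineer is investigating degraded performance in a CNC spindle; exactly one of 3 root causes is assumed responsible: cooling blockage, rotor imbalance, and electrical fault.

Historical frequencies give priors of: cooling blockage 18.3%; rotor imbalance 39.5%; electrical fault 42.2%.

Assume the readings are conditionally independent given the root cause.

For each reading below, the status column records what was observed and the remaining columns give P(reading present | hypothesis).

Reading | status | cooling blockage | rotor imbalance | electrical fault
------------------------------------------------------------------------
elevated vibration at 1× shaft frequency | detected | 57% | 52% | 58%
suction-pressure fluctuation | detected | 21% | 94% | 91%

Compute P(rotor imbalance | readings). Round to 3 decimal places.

Multiply each prior by the joint likelihood of the reading pattern:
  cooling blockage: 0.183 × 0.57 × 0.21 = 0.021905
  rotor imbalance: 0.395 × 0.52 × 0.94 = 0.19308
  electrical fault: 0.422 × 0.58 × 0.91 = 0.22273
The unnormalized weights sum to 0.43771.
P(rotor imbalance | evidence) = 0.19308 / 0.43771 ≈ 0.441.

0.441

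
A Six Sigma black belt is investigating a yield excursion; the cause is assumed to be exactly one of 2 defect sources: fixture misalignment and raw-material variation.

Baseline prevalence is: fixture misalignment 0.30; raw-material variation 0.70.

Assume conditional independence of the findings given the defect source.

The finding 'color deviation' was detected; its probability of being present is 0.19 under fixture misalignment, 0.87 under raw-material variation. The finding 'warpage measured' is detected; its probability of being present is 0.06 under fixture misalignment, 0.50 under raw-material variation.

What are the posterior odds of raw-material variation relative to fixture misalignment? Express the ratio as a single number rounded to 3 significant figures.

89.0

Posterior odds equal prior odds times the likelihood ratio; only the two competing hypotheses matter.
  raw-material variation: 0.70 × 0.87 × 0.50 = 0.3045
  fixture misalignment: 0.30 × 0.19 × 0.06 = 0.00342
Posterior odds = 0.3045 / 0.00342 ≈ 89.0.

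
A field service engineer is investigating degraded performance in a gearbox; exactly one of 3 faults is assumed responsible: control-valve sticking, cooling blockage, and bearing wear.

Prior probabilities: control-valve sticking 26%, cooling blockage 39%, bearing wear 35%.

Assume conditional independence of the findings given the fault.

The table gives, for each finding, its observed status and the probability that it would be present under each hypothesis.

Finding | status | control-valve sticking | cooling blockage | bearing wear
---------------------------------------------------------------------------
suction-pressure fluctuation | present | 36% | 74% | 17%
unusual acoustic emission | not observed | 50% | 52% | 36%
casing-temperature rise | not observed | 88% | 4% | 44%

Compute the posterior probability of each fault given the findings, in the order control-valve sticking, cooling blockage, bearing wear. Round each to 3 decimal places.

For each hypothesis, the unnormalized posterior weight is prior × product of the finding likelihoods (using 1 − P(present | H) for each absent finding):
  control-valve sticking: 0.26 × 0.36 × (1 − 0.50) × (1 − 0.88) = 0.005616
  cooling blockage: 0.39 × 0.74 × (1 − 0.52) × (1 − 0.04) = 0.13299
  bearing wear: 0.35 × 0.17 × (1 − 0.36) × (1 − 0.44) = 0.021325
Marginal likelihood of the evidence = 0.15993.
P(control-valve sticking | evidence) = 0.005616 / 0.15993 ≈ 0.035
P(cooling blockage | evidence) = 0.13299 / 0.15993 ≈ 0.832
P(bearing wear | evidence) = 0.021325 / 0.15993 ≈ 0.133

0.035, 0.832, 0.133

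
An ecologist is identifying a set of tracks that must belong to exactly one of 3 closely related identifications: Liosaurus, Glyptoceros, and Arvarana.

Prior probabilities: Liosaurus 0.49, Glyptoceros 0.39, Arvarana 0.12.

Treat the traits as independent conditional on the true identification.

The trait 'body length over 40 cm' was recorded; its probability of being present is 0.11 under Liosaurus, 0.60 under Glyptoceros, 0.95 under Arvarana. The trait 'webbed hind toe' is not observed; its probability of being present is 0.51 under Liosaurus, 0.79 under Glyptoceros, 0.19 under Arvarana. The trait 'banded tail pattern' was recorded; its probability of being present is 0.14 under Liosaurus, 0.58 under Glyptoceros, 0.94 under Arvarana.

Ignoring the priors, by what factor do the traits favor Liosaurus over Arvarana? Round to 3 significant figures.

0.0104

Take the product of per-trait likelihoods under each hypothesis (using 1 − P(present | H) for each absent trait), then divide.
  Liosaurus: 0.11 × (1 − 0.51) × 0.14 = 0.007546
  Arvarana: 0.95 × (1 − 0.19) × 0.94 = 0.72333
Bayes factor = 0.007546 / 0.72333 ≈ 0.0104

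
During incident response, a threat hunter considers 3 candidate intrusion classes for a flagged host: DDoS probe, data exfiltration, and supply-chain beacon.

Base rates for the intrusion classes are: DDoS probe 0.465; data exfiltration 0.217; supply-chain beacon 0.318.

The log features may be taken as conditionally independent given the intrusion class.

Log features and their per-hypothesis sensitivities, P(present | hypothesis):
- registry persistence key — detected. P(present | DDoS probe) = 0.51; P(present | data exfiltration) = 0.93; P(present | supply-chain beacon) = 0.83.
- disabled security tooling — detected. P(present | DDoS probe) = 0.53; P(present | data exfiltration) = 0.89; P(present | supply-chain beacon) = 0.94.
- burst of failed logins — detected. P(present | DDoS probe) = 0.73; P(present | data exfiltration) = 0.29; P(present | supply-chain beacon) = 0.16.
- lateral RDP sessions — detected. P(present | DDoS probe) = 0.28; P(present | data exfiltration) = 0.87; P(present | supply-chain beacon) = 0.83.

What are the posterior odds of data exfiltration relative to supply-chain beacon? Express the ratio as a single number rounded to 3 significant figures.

1.38

Unnormalized posterior weight (prior times the log feature likelihoods) for each of the two hypotheses:
  data exfiltration: 0.217 × 0.93 × 0.89 × 0.29 × 0.87 = 0.045316
  supply-chain beacon: 0.318 × 0.83 × 0.94 × 0.16 × 0.83 = 0.032948
Odds(data exfiltration : supply-chain beacon) = 0.045316 / 0.032948 ≈ 1.38.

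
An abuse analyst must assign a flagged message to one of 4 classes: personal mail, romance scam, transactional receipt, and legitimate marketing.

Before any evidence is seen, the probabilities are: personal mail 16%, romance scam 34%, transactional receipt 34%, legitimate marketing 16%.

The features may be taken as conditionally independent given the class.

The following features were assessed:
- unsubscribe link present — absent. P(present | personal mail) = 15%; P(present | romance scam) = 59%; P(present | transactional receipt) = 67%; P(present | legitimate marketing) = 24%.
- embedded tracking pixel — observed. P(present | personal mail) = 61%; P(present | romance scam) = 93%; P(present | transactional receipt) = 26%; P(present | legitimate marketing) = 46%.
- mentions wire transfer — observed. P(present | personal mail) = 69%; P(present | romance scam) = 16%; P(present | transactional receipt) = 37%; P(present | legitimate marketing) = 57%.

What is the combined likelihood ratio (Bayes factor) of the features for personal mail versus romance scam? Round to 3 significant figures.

5.86

Joint likelihood of the feature pattern under each hypothesis (using 1 − P(present | H) for each absent feature):
  personal mail: (1 − 0.15) × 0.61 × 0.69 = 0.35776
  romance scam: (1 − 0.59) × 0.93 × 0.16 = 0.061008
Bayes factor = 0.35776 / 0.061008 ≈ 5.86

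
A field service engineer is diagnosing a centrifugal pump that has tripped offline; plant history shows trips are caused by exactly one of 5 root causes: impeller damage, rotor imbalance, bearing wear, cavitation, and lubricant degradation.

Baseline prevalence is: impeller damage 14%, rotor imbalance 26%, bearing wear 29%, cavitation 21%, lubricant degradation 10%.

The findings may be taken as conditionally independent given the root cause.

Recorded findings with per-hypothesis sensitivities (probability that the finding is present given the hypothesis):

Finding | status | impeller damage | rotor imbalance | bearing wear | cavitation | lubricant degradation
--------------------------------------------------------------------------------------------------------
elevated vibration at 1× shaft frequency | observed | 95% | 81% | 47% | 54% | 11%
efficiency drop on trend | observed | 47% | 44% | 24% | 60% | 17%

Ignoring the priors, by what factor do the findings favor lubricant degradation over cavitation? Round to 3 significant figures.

Take the product of per-finding likelihoods under each hypothesis, then divide.
  lubricant degradation: 0.11 × 0.17 = 0.0187
  cavitation: 0.54 × 0.60 = 0.324
Bayes factor = 0.0187 / 0.324 ≈ 0.0577

0.0577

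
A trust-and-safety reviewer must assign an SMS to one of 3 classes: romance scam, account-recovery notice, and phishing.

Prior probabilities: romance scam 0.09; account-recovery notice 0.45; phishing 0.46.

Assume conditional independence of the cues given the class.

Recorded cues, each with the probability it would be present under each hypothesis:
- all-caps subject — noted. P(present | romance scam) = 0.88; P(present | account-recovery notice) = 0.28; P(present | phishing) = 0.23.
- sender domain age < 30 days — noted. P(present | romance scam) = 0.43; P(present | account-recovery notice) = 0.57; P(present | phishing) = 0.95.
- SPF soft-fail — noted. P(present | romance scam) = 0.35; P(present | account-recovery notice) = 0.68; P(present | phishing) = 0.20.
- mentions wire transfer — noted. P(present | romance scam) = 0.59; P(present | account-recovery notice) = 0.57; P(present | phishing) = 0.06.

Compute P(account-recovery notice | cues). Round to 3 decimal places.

For each hypothesis, the unnormalized posterior weight is prior × product of the cue likelihoods:
  romance scam: 0.09 × 0.88 × 0.43 × 0.35 × 0.59 = 0.0070326
  account-recovery notice: 0.45 × 0.28 × 0.57 × 0.68 × 0.57 = 0.027837
  phishing: 0.46 × 0.23 × 0.95 × 0.20 × 0.06 = 0.0012061
Normalizing constant Z = 0.0070326 + 0.027837 + 0.0012061 = 0.036076.
P(account-recovery notice | evidence) = 0.027837 / 0.036076 ≈ 0.772.

0.772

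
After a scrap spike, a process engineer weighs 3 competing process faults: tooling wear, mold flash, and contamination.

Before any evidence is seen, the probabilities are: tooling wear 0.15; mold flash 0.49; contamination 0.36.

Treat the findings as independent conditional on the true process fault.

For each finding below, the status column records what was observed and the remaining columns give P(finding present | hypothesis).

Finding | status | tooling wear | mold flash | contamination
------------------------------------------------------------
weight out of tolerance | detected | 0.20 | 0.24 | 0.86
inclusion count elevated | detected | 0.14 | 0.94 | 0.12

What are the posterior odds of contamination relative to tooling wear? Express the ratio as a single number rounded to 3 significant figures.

Unnormalized posterior weight (prior times the finding likelihoods) for each of the two hypotheses:
  contamination: 0.36 × 0.86 × 0.12 = 0.037152
  tooling wear: 0.15 × 0.20 × 0.14 = 0.0042
Odds(contamination : tooling wear) = 0.037152 / 0.0042 ≈ 8.85.

8.85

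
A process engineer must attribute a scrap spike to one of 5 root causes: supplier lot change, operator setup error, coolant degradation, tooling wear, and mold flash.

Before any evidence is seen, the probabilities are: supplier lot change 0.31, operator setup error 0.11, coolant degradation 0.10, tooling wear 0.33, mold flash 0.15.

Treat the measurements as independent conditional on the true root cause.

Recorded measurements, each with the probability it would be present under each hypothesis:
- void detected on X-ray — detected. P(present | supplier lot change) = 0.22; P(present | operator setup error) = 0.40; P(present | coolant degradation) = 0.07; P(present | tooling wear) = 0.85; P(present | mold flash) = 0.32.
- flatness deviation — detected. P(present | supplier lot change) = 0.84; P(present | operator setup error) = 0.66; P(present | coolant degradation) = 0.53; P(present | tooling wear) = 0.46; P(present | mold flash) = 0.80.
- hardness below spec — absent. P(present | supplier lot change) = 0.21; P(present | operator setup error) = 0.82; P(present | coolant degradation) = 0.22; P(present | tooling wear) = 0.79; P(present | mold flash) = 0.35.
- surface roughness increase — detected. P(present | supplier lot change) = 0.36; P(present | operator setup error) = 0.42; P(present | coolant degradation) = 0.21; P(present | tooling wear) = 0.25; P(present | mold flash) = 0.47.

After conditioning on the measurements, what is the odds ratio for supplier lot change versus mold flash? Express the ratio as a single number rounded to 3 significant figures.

Unnormalized posterior weight (prior times the measurement likelihoods) for each of the two hypotheses (using 1 − P(present | H) for each absent measurement):
  supplier lot change: 0.31 × 0.22 × 0.84 × (1 − 0.21) × 0.36 = 0.016293
  mold flash: 0.15 × 0.32 × 0.80 × (1 − 0.35) × 0.47 = 0.011731
Posterior odds = 0.016293 / 0.011731 ≈ 1.39.

1.39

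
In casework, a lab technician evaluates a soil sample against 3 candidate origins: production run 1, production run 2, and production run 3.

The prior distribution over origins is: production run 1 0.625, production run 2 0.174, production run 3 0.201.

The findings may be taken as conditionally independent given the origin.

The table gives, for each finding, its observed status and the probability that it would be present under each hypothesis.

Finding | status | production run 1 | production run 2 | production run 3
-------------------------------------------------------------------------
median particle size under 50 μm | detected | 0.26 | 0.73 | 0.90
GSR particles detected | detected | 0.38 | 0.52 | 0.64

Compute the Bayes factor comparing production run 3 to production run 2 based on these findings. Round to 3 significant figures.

The Bayes factor is the ratio of the joint likelihoods of the evidence pattern under the two hypotheses.
  production run 3: 0.90 × 0.64 = 0.576
  production run 2: 0.73 × 0.52 = 0.3796
Bayes factor = 0.576 / 0.3796 ≈ 1.52

1.52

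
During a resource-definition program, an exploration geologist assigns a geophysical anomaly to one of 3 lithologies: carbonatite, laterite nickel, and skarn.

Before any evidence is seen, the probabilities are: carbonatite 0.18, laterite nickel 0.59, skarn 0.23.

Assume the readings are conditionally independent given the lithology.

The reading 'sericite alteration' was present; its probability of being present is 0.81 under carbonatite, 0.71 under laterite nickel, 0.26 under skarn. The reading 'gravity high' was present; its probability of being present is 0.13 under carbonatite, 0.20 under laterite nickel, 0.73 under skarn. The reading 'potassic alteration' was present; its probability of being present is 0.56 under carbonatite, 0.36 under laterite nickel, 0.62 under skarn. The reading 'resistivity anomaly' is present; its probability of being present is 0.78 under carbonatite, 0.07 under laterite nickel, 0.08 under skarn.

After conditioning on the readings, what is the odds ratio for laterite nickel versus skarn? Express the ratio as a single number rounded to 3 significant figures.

Posterior odds equal prior odds times the likelihood ratio; only the two competing hypotheses matter.
  laterite nickel: 0.59 × 0.71 × 0.20 × 0.36 × 0.07 = 0.0021113
  skarn: 0.23 × 0.26 × 0.73 × 0.62 × 0.08 = 0.0021652
Odds(laterite nickel : skarn) = 0.0021113 / 0.0021652 ≈ 0.975.

0.975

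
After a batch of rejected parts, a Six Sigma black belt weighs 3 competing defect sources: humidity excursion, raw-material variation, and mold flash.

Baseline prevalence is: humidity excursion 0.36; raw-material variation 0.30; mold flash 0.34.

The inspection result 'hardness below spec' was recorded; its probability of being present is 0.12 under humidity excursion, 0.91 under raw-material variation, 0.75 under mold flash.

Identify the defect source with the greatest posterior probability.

raw-material variation

Multiply each prior by the likelihood of the inspection result:
  humidity excursion: 0.36 × 0.12 = 0.0432
  raw-material variation: 0.30 × 0.91 = 0.273
  mold flash: 0.34 × 0.75 = 0.255
Normalizing constant Z = 0.0432 + 0.273 + 0.255 = 0.5712.
P(humidity excursion | evidence) ≈ 0.0432 / 0.5712 ≈ 0.076
P(raw-material variation | evidence) ≈ 0.273 / 0.5712 ≈ 0.478
P(mold flash | evidence) ≈ 0.255 / 0.5712 ≈ 0.446
The largest is 0.478, so raw-material variation is most probable.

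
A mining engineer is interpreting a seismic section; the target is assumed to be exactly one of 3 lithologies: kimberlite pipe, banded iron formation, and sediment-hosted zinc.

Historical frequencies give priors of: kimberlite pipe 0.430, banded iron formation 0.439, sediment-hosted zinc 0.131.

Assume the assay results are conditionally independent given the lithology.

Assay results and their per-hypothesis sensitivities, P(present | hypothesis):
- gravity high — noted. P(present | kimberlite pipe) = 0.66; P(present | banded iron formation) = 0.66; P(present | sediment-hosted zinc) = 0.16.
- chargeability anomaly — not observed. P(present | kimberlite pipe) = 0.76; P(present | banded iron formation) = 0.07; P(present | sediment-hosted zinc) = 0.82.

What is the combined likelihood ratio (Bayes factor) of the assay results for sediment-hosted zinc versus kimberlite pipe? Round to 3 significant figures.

Take the product of per-assay result likelihoods under each hypothesis (using 1 − P(present | H) for each absent assay result), then divide.
  sediment-hosted zinc: 0.16 × (1 − 0.82) = 0.0288
  kimberlite pipe: 0.66 × (1 − 0.76) = 0.1584
Bayes factor = 0.0288 / 0.1584 ≈ 0.182

0.182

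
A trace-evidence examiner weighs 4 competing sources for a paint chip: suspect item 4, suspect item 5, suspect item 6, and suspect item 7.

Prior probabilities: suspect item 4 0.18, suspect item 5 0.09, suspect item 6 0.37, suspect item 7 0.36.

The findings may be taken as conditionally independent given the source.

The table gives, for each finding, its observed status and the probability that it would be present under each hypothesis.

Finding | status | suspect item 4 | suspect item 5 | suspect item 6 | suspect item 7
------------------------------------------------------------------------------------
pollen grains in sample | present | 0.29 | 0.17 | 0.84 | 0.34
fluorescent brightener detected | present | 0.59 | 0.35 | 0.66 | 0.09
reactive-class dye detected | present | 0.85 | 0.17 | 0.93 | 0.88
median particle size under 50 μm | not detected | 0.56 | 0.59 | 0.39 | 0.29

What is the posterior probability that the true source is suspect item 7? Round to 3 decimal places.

0.051

Multiply each prior by the joint likelihood of the evidence pattern (using 1 − P(present | H) for each absent finding):
  suspect item 4: 0.18 × 0.29 × 0.59 × 0.85 × (1 − 0.56) = 0.011518
  suspect item 5: 0.09 × 0.17 × 0.35 × 0.17 × (1 − 0.59) = 0.00037324
  suspect item 6: 0.37 × 0.84 × 0.66 × 0.93 × (1 − 0.39) = 0.11637
  suspect item 7: 0.36 × 0.34 × 0.09 × 0.88 × (1 − 0.29) = 0.0068828
Normalizing constant Z = 0.011518 + 0.00037324 + 0.11637 + 0.0068828 = 0.13514.
P(suspect item 7 | evidence) = 0.0068828 / 0.13514 ≈ 0.051.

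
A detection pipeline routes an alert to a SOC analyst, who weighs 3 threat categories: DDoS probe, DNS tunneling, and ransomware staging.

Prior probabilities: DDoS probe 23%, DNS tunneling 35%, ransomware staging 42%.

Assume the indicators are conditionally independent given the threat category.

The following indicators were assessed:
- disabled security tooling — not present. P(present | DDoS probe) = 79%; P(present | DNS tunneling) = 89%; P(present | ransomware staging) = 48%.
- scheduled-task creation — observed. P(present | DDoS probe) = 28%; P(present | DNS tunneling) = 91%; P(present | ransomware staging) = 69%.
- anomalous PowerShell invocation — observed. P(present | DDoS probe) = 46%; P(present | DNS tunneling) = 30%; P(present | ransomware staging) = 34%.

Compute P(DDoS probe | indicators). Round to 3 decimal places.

By Bayes' rule with conditional independence, the unnormalized weight for each hypothesis is prior × ∏ likelihoods (using 1 − P(present | H) for each absent indicator):
  DDoS probe: 0.23 × (1 − 0.79) × 0.28 × 0.46 = 0.006221
  DNS tunneling: 0.35 × (1 − 0.89) × 0.91 × 0.30 = 0.01051
  ransomware staging: 0.42 × (1 − 0.48) × 0.69 × 0.34 = 0.051237
Normalizing constant Z = 0.006221 + 0.01051 + 0.051237 = 0.067968.
P(DDoS probe | evidence) = 0.006221 / 0.067968 ≈ 0.092.

0.092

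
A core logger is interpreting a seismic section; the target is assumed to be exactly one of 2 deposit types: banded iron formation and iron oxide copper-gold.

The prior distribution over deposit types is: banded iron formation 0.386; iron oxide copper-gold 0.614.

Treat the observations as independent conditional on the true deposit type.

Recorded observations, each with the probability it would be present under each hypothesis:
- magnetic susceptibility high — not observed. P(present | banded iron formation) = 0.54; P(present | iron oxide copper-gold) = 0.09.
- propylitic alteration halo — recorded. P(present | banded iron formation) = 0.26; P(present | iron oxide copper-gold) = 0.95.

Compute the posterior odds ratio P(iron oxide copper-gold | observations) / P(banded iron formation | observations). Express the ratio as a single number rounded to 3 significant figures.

11.5

Unnormalized posterior weight (prior times the observation likelihoods) for each of the two hypotheses (using 1 − P(present | H) for each absent observation):
  iron oxide copper-gold: 0.614 × (1 − 0.09) × 0.95 = 0.5308
  banded iron formation: 0.386 × (1 − 0.54) × 0.26 = 0.046166
Odds(iron oxide copper-gold : banded iron formation) = 0.5308 / 0.046166 ≈ 11.5.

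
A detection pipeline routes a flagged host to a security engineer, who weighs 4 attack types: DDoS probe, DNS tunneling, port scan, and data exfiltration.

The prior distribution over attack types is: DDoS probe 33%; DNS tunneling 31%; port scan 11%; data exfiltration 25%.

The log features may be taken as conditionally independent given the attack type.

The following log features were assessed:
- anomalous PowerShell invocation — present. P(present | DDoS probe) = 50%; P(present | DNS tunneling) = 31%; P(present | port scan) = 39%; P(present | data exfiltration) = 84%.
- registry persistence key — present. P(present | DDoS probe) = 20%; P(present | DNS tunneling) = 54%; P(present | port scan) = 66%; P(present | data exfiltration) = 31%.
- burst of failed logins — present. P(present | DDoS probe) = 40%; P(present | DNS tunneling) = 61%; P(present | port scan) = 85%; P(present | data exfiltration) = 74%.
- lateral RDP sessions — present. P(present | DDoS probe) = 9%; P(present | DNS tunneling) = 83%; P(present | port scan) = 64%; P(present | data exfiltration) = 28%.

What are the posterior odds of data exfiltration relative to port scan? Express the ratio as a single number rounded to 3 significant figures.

0.876

Unnormalized posterior weight (prior times the log feature likelihoods) for each of the two hypotheses:
  data exfiltration: 0.25 × 0.84 × 0.31 × 0.74 × 0.28 = 0.013489
  port scan: 0.11 × 0.39 × 0.66 × 0.85 × 0.64 = 0.015403
Odds(data exfiltration : port scan) = 0.013489 / 0.015403 ≈ 0.876.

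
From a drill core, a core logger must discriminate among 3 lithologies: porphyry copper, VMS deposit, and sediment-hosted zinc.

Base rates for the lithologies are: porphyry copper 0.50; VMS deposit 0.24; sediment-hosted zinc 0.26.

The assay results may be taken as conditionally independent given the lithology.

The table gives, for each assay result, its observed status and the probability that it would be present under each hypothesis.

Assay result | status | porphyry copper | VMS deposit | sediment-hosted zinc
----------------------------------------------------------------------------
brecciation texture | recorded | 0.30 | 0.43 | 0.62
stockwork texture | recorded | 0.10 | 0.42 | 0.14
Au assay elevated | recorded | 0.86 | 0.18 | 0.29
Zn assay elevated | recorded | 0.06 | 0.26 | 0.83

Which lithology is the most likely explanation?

For each hypothesis, the unnormalized posterior weight is prior × product of the assay result likelihoods:
  porphyry copper: 0.50 × 0.30 × 0.10 × 0.86 × 0.06 = 0.000774
  VMS deposit: 0.24 × 0.43 × 0.42 × 0.18 × 0.26 = 0.0020285
  sediment-hosted zinc: 0.26 × 0.62 × 0.14 × 0.29 × 0.83 = 0.0054321
The unnormalized weights sum to 0.0082346.
P(porphyry copper | evidence) ≈ 0.000774 / 0.0082346 ≈ 0.094
P(VMS deposit | evidence) ≈ 0.0020285 / 0.0082346 ≈ 0.246
P(sediment-hosted zinc | evidence) ≈ 0.0054321 / 0.0082346 ≈ 0.660
The largest is 0.660, so sediment-hosted zinc is most probable.

sediment-hosted zinc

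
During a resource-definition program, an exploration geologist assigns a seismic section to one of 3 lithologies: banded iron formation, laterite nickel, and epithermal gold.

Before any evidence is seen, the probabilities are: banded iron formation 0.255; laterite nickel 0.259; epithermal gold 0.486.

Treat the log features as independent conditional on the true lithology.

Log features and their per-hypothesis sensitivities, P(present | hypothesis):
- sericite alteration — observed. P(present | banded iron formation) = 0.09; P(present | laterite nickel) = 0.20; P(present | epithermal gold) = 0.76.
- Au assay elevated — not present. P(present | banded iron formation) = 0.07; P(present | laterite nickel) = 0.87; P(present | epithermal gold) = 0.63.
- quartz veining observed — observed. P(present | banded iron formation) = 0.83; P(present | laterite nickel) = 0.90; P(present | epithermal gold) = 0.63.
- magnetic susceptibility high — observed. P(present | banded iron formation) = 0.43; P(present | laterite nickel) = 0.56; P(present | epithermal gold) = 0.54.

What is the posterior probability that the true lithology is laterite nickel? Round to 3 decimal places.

0.059

By Bayes' rule with conditional independence, the unnormalized weight for each hypothesis is prior × ∏ likelihoods (using 1 − P(present | H) for each absent log feature):
  banded iron formation: 0.255 × 0.09 × (1 − 0.07) × 0.83 × 0.43 = 0.0076175
  laterite nickel: 0.259 × 0.20 × (1 − 0.87) × 0.90 × 0.56 = 0.0033939
  epithermal gold: 0.486 × 0.76 × (1 − 0.63) × 0.63 × 0.54 = 0.046493
Marginal likelihood of the evidence = 0.057504.
P(laterite nickel | evidence) = 0.0033939 / 0.057504 ≈ 0.059.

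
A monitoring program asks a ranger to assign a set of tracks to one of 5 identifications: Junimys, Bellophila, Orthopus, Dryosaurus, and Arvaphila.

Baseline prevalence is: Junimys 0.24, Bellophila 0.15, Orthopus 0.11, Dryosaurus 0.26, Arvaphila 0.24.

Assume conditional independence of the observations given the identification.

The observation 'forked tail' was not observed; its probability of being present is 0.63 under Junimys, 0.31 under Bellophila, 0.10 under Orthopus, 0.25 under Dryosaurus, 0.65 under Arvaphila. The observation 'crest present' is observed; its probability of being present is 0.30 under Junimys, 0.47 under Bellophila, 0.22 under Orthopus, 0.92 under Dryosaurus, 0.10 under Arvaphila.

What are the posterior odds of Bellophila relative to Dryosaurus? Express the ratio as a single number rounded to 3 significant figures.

0.271

The normalizing constant cancels in an odds ratio, so compute prior × likelihood for the two hypotheses only (using 1 − P(present | H) for each absent observation):
  Bellophila: 0.15 × (1 − 0.31) × 0.47 = 0.048645
  Dryosaurus: 0.26 × (1 − 0.25) × 0.92 = 0.1794
Posterior odds = 0.048645 / 0.1794 ≈ 0.271.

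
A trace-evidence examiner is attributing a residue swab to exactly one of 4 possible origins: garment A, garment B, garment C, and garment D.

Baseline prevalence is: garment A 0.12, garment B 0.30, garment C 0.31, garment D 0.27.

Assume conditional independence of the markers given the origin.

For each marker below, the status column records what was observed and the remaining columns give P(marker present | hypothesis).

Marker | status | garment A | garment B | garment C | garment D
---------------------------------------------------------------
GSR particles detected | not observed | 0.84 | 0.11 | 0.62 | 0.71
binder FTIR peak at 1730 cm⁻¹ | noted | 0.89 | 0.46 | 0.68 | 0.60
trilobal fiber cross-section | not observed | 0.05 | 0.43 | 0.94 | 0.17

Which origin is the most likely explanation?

By Bayes' rule with conditional independence, the unnormalized weight for each hypothesis is prior × ∏ likelihoods (using 1 − P(present | H) for each absent marker):
  garment A: 0.12 × (1 − 0.84) × 0.89 × (1 − 0.05) = 0.016234
  garment B: 0.30 × (1 − 0.11) × 0.46 × (1 − 0.43) = 0.070007
  garment C: 0.31 × (1 − 0.62) × 0.68 × (1 − 0.94) = 0.0048062
  garment D: 0.27 × (1 − 0.71) × 0.60 × (1 − 0.17) = 0.038993
The unnormalized weights sum to 0.13004.
P(garment A | evidence) ≈ 0.016234 / 0.13004 ≈ 0.125
P(garment B | evidence) ≈ 0.070007 / 0.13004 ≈ 0.538
P(garment C | evidence) ≈ 0.0048062 / 0.13004 ≈ 0.037
P(garment D | evidence) ≈ 0.038993 / 0.13004 ≈ 0.300
The largest is 0.538, so garment B is most probable.

garment B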